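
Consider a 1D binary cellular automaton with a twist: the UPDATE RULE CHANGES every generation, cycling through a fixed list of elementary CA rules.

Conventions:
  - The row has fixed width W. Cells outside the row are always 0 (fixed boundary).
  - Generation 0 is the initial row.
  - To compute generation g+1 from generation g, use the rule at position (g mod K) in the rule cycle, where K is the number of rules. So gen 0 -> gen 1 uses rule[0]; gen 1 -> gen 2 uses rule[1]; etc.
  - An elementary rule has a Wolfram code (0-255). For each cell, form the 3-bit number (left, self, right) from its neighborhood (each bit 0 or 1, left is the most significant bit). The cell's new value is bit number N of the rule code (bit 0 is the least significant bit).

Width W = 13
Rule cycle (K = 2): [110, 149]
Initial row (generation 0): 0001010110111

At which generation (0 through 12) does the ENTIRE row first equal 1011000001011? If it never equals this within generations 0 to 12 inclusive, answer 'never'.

Answer: 3

Derivation:
Gen 0: 0001010110111
Gen 1 (rule 110): 0011111111101
Gen 2 (rule 149): 1001111111001
Gen 3 (rule 110): 1011000001011
Gen 4 (rule 149): 1000111101000
Gen 5 (rule 110): 1001100111000
Gen 6 (rule 149): 1100010010111
Gen 7 (rule 110): 1100110111101
Gen 8 (rule 149): 0010000011001
Gen 9 (rule 110): 0110000111011
Gen 10 (rule 149): 0001110010000
Gen 11 (rule 110): 0011010110000
Gen 12 (rule 149): 1000010001111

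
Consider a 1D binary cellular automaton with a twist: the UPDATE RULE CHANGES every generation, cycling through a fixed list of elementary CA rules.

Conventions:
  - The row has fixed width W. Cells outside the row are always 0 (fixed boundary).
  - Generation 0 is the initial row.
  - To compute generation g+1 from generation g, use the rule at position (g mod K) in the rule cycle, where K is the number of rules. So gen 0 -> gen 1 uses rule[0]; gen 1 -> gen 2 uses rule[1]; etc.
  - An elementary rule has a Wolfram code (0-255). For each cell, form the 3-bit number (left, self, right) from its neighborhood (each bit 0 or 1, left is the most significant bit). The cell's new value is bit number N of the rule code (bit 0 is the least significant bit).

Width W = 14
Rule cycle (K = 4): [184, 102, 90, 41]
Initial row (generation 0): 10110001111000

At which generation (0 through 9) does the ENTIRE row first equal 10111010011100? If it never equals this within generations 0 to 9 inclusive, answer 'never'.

Gen 0: 10110001111000
Gen 1 (rule 184): 01101001110100
Gen 2 (rule 102): 10111010011100
Gen 3 (rule 90): 00101001110110
Gen 4 (rule 41): 10010001001100
Gen 5 (rule 184): 01001000101010
Gen 6 (rule 102): 11011001111110
Gen 7 (rule 90): 11011111000011
Gen 8 (rule 41): 10110000011010
Gen 9 (rule 184): 01101000010101

Answer: 2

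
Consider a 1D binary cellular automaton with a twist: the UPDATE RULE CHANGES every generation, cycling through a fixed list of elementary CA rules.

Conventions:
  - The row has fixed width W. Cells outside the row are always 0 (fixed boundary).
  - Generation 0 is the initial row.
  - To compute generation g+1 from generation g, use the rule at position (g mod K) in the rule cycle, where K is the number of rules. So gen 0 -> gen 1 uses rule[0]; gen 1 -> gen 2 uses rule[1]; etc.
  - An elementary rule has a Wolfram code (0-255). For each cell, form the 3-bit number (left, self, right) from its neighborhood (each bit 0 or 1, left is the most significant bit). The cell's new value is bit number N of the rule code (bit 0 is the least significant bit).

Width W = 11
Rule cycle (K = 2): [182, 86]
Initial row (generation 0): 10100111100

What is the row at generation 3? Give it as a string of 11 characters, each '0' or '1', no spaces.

Answer: 00011111100

Derivation:
Gen 0: 10100111100
Gen 1 (rule 182): 11111011010
Gen 2 (rule 86): 00001001011
Gen 3 (rule 182): 00011111100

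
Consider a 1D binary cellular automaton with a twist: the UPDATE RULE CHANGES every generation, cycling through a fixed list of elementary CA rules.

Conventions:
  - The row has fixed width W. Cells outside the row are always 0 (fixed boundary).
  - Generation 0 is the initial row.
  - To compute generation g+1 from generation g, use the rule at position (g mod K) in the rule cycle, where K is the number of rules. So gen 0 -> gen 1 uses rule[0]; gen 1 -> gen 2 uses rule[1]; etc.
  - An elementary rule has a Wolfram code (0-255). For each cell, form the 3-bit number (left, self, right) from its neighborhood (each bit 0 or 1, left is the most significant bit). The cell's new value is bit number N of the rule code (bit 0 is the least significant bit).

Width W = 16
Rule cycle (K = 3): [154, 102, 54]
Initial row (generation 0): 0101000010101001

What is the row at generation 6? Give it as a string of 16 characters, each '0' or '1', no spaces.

Gen 0: 0101000010101001
Gen 1 (rule 154): 1000100100000110
Gen 2 (rule 102): 1001101100001010
Gen 3 (rule 54): 1110010010011111
Gen 4 (rule 154): 1101101101111110
Gen 5 (rule 102): 0110110110000010
Gen 6 (rule 54): 1001001001000111

Answer: 1001001001000111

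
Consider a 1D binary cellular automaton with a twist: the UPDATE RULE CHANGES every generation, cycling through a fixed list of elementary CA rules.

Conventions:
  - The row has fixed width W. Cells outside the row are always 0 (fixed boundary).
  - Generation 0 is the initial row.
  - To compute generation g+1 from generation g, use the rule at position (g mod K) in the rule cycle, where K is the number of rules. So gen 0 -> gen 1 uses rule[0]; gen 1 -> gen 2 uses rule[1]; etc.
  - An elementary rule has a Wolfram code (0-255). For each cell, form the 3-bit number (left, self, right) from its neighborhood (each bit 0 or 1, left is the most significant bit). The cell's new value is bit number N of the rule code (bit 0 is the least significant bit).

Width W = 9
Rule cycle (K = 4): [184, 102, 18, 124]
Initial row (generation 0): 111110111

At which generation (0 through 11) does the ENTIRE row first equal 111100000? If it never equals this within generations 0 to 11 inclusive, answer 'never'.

Answer: never

Derivation:
Gen 0: 111110111
Gen 1 (rule 184): 111101110
Gen 2 (rule 102): 000110010
Gen 3 (rule 18): 001001101
Gen 4 (rule 124): 001101111
Gen 5 (rule 184): 001011110
Gen 6 (rule 102): 011100010
Gen 7 (rule 18): 100010101
Gen 8 (rule 124): 110011111
Gen 9 (rule 184): 101011110
Gen 10 (rule 102): 111100010
Gen 11 (rule 18): 000010101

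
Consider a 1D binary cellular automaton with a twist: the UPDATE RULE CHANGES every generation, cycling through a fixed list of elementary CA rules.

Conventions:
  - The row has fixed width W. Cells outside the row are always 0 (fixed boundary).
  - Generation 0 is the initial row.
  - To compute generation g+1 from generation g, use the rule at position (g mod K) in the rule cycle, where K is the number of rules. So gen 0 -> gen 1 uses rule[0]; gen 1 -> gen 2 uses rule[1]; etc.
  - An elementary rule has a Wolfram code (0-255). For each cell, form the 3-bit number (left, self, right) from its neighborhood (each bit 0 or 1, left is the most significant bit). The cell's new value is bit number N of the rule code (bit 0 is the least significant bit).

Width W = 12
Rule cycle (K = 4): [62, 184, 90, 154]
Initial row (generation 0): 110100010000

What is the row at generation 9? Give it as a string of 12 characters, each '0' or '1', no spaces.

Gen 0: 110100010000
Gen 1 (rule 62): 101110111000
Gen 2 (rule 184): 011101110100
Gen 3 (rule 90): 110101010010
Gen 4 (rule 154): 100000001101
Gen 5 (rule 62): 110000011011
Gen 6 (rule 184): 101000010110
Gen 7 (rule 90): 000100100111
Gen 8 (rule 154): 001011011110
Gen 9 (rule 62): 011110110001

Answer: 011110110001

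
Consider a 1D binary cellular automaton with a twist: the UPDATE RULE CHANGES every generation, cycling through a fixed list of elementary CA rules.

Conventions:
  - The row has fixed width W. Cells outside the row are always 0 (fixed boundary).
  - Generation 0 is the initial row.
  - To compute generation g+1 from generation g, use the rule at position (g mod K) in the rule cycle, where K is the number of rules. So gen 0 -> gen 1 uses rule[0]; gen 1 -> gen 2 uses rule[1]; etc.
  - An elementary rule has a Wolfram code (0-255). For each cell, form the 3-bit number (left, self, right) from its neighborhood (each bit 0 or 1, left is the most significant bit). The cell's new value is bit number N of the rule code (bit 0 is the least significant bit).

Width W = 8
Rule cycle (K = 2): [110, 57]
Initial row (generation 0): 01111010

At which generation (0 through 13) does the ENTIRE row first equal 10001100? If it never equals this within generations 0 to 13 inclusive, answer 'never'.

Answer: never

Derivation:
Gen 0: 01111010
Gen 1 (rule 110): 11001110
Gen 2 (rule 57): 10101001
Gen 3 (rule 110): 11111011
Gen 4 (rule 57): 10000110
Gen 5 (rule 110): 10001110
Gen 6 (rule 57): 01101001
Gen 7 (rule 110): 11111011
Gen 8 (rule 57): 10000110
Gen 9 (rule 110): 10001110
Gen 10 (rule 57): 01101001
Gen 11 (rule 110): 11111011
Gen 12 (rule 57): 10000110
Gen 13 (rule 110): 10001110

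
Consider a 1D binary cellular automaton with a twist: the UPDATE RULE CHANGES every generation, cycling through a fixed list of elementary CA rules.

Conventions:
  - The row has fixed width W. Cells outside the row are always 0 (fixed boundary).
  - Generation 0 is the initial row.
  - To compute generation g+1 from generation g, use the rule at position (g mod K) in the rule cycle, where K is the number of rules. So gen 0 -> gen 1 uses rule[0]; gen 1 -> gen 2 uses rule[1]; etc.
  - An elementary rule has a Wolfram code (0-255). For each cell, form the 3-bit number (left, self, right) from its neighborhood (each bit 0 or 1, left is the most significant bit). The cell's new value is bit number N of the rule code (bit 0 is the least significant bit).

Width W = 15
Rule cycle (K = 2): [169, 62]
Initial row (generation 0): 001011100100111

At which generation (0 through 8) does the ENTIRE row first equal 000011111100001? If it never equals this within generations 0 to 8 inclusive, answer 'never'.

Answer: 6

Derivation:
Gen 0: 001011100100111
Gen 1 (rule 169): 100111000000110
Gen 2 (rule 62): 111100100001101
Gen 3 (rule 169): 111000001101010
Gen 4 (rule 62): 100100011011111
Gen 5 (rule 169): 000001010111110
Gen 6 (rule 62): 000011111100001
Gen 7 (rule 169): 111011111001100
Gen 8 (rule 62): 100110000111010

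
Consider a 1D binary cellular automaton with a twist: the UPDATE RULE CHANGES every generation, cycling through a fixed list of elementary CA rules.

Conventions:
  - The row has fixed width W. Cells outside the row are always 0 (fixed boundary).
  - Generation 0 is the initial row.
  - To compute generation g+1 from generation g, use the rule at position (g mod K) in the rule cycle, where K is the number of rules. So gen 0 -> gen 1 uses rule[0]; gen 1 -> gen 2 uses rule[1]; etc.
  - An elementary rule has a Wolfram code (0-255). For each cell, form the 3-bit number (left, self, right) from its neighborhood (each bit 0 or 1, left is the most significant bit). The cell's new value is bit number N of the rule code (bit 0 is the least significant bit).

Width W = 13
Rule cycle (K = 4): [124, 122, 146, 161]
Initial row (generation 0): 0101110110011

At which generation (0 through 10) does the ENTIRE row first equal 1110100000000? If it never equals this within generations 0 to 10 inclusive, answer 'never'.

Answer: never

Derivation:
Gen 0: 0101110110011
Gen 1 (rule 124): 0111011111011
Gen 2 (rule 122): 1101110001111
Gen 3 (rule 146): 0000101010110
Gen 4 (rule 161): 1110010101000
Gen 5 (rule 124): 1011011111100
Gen 6 (rule 122): 0111110000110
Gen 7 (rule 146): 1011101001001
Gen 8 (rule 161): 0101010000000
Gen 9 (rule 124): 0111111000000
Gen 10 (rule 122): 1100001100000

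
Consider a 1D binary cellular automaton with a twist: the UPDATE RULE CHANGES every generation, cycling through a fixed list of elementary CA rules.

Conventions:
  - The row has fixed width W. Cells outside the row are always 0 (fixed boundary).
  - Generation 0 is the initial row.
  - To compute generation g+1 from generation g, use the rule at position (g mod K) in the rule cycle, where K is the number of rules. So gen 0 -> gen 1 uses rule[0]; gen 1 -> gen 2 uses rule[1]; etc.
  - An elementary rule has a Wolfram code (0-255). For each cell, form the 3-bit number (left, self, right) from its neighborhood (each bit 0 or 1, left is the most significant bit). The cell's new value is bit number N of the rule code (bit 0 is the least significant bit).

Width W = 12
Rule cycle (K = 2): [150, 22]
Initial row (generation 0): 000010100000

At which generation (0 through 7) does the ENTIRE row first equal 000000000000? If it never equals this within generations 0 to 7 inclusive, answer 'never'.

Answer: 6

Derivation:
Gen 0: 000010100000
Gen 1 (rule 150): 000110110000
Gen 2 (rule 22): 001000001000
Gen 3 (rule 150): 011100011100
Gen 4 (rule 22): 100010100010
Gen 5 (rule 150): 110110110111
Gen 6 (rule 22): 000000000000
Gen 7 (rule 150): 000000000000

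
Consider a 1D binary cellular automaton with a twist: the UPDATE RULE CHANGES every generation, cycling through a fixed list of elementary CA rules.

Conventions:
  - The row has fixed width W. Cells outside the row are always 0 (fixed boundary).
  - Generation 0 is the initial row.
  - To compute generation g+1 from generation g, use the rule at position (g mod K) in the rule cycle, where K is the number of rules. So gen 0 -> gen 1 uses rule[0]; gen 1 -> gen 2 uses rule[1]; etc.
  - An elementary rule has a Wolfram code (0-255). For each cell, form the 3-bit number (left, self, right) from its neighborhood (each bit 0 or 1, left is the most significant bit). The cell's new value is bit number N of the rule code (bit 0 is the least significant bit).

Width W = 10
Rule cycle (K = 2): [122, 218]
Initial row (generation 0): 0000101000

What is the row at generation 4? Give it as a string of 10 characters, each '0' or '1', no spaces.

Gen 0: 0000101000
Gen 1 (rule 122): 0001010100
Gen 2 (rule 218): 0010000010
Gen 3 (rule 122): 0101000101
Gen 4 (rule 218): 1000101000

Answer: 1000101000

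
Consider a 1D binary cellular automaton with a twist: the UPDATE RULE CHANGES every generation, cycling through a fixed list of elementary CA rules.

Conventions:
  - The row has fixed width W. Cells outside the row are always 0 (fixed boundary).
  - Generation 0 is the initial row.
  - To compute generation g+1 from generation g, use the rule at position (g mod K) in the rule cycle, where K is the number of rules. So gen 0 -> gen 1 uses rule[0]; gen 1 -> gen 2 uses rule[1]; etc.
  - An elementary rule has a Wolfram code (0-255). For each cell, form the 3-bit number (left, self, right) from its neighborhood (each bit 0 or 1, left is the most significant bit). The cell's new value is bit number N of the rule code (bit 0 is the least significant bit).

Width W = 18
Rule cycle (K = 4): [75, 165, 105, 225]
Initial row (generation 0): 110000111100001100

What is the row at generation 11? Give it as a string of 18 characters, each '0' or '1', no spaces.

Answer: 111001011010111100

Derivation:
Gen 0: 110000111100001100
Gen 1 (rule 75): 110111100101111101
Gen 2 (rule 165): 001011000110111011
Gen 3 (rule 105): 100111010111101111
Gen 4 (rule 225): 000011101011110111
Gen 5 (rule 75): 111110100010010101
Gen 6 (rule 165): 011101101010011111
Gen 7 (rule 105): 010111110100010001
Gen 8 (rule 225): 001011111001000100
Gen 9 (rule 75): 110010001010011001
Gen 10 (rule 165): 000010101110000001
Gen 11 (rule 105): 111001011010111100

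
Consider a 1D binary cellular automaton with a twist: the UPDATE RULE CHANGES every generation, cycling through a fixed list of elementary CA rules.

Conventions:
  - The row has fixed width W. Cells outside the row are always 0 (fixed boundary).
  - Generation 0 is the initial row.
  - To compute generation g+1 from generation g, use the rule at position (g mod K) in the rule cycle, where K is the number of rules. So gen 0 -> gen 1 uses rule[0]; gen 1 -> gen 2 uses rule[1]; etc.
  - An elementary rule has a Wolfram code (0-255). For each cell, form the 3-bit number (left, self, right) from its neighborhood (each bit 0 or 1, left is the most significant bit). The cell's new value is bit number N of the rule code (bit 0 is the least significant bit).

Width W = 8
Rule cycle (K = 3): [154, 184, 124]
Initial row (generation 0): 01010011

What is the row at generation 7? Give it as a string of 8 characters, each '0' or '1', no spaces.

Answer: 11111110

Derivation:
Gen 0: 01010011
Gen 1 (rule 154): 10001110
Gen 2 (rule 184): 01001101
Gen 3 (rule 124): 01101111
Gen 4 (rule 154): 11001110
Gen 5 (rule 184): 10101101
Gen 6 (rule 124): 11111111
Gen 7 (rule 154): 11111110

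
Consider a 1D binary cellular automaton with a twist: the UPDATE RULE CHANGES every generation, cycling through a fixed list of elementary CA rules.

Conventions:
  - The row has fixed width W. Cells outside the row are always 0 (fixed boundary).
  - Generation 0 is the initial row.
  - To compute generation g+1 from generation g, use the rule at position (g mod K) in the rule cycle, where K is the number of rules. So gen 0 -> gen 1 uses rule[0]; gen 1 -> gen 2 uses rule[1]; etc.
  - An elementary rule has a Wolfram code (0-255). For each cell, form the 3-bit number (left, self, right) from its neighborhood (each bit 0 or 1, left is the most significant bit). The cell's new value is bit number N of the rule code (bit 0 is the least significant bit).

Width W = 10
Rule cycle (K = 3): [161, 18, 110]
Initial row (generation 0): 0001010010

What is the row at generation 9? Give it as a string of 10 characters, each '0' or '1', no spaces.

Gen 0: 0001010010
Gen 1 (rule 161): 1100100000
Gen 2 (rule 18): 0011010000
Gen 3 (rule 110): 0111110000
Gen 4 (rule 161): 0011100111
Gen 5 (rule 18): 0100011000
Gen 6 (rule 110): 1100111000
Gen 7 (rule 161): 0000010011
Gen 8 (rule 18): 0000101100
Gen 9 (rule 110): 0001111100

Answer: 0001111100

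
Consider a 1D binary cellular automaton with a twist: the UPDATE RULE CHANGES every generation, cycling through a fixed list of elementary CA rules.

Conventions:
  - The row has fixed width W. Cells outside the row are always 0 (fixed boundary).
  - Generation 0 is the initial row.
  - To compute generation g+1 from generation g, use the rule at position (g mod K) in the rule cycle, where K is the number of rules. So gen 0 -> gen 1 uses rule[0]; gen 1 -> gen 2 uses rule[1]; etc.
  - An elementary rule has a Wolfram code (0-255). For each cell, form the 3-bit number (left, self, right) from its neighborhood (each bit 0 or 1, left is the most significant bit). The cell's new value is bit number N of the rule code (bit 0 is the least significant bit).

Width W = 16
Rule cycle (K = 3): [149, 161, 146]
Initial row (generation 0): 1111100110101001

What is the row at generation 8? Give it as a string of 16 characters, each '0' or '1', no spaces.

Gen 0: 1111100110101001
Gen 1 (rule 149): 0111010000101101
Gen 2 (rule 161): 0010100110010010
Gen 3 (rule 146): 0100011001101101
Gen 4 (rule 149): 0111000100000001
Gen 5 (rule 161): 0010010001111100
Gen 6 (rule 146): 0101101010111010
Gen 7 (rule 149): 0100001010010011
Gen 8 (rule 161): 0001100100000000

Answer: 0001100100000000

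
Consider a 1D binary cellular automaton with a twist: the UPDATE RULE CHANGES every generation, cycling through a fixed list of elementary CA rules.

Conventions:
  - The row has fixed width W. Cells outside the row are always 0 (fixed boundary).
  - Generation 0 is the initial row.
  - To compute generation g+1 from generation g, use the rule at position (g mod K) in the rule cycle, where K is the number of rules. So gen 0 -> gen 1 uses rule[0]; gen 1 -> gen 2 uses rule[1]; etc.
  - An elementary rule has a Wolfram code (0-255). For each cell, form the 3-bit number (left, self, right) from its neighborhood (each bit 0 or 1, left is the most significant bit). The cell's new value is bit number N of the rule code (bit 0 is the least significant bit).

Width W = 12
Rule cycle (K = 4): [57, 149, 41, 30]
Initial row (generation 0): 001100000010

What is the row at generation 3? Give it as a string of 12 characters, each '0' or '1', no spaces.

Gen 0: 001100000010
Gen 1 (rule 57): 101011111001
Gen 2 (rule 149): 101001110101
Gen 3 (rule 41): 010001001010

Answer: 010001001010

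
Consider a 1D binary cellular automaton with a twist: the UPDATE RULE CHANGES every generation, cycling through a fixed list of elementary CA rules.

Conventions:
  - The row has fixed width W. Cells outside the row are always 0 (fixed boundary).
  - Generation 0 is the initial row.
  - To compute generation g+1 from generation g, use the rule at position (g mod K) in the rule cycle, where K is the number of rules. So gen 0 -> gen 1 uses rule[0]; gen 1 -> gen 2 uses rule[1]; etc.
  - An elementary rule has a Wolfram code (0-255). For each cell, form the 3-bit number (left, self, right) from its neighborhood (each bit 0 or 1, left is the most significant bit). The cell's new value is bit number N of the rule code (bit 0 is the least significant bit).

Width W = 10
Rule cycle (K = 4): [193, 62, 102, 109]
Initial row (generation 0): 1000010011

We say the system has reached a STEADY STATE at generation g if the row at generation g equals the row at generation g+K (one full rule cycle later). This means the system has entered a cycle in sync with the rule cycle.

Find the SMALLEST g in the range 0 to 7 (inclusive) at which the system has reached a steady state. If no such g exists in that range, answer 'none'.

Answer: none

Derivation:
Gen 0: 1000010011
Gen 1 (rule 193): 0011000001
Gen 2 (rule 62): 0110100011
Gen 3 (rule 102): 1011100101
Gen 4 (rule 109): 1110100111
Gen 5 (rule 193): 0110000011
Gen 6 (rule 62): 1101000110
Gen 7 (rule 102): 0111001010
Gen 8 (rule 109): 0101001110
Gen 9 (rule 193): 0000000110
Gen 10 (rule 62): 0000001101
Gen 11 (rule 102): 0000010111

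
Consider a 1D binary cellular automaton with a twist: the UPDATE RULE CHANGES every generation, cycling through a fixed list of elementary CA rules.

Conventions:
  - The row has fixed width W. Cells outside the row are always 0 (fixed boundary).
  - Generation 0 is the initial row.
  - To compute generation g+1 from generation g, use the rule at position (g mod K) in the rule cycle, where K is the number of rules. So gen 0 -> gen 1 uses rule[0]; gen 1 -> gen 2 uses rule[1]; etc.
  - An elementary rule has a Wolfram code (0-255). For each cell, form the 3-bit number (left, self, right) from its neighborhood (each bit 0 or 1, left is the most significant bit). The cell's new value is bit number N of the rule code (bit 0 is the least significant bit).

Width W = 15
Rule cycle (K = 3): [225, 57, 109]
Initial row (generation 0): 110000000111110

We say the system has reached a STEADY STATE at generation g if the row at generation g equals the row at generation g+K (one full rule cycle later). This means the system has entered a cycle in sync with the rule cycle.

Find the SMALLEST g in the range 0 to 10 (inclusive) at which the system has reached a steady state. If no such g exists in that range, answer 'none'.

Gen 0: 110000000111110
Gen 1 (rule 225): 010111110011110
Gen 2 (rule 57): 001100001010001
Gen 3 (rule 109): 101101101110101
Gen 4 (rule 225): 010110110111010
Gen 5 (rule 57): 001101101100101
Gen 6 (rule 109): 101111111100111
Gen 7 (rule 225): 010111111100011
Gen 8 (rule 57): 001100000011010
Gen 9 (rule 109): 101101111011110
Gen 10 (rule 225): 010110111101110
Gen 11 (rule 57): 001101100011001
Gen 12 (rule 109): 101111101011001
Gen 13 (rule 225): 010111110101000

Answer: none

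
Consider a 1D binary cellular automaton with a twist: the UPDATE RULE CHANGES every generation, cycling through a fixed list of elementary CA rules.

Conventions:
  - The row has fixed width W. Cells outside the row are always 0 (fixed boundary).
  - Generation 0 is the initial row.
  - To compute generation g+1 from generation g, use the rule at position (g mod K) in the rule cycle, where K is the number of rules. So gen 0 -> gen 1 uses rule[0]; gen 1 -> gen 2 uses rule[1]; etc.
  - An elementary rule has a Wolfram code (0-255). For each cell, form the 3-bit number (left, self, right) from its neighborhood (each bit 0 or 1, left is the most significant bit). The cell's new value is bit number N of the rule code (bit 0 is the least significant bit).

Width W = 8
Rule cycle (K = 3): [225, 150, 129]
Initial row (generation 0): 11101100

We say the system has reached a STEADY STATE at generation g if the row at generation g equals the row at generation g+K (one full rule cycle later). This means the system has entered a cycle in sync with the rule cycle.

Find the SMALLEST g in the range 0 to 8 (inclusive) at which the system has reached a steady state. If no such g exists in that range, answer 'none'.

Gen 0: 11101100
Gen 1 (rule 225): 01110101
Gen 2 (rule 150): 10100101
Gen 3 (rule 129): 00000000
Gen 4 (rule 225): 11111111
Gen 5 (rule 150): 01111110
Gen 6 (rule 129): 00111100
Gen 7 (rule 225): 10011101
Gen 8 (rule 150): 11101001
Gen 9 (rule 129): 01000000
Gen 10 (rule 225): 00011111
Gen 11 (rule 150): 00101110

Answer: none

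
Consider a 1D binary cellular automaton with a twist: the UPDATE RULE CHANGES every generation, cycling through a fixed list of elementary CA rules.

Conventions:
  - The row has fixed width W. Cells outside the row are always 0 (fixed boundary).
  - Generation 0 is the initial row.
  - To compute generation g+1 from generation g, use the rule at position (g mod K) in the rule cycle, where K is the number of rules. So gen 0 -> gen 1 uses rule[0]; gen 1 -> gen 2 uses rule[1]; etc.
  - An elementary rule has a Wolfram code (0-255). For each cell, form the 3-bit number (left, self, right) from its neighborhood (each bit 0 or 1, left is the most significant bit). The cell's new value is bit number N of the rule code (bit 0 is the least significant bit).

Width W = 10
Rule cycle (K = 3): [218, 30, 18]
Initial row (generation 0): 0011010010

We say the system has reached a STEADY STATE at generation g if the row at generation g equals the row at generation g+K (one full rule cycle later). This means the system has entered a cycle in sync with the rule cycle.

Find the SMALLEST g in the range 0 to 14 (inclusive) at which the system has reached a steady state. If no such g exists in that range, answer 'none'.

Gen 0: 0011010010
Gen 1 (rule 218): 0111001101
Gen 2 (rule 30): 1100111001
Gen 3 (rule 18): 0011000110
Gen 4 (rule 218): 0111101111
Gen 5 (rule 30): 1100001000
Gen 6 (rule 18): 0010010100
Gen 7 (rule 218): 0101100010
Gen 8 (rule 30): 1101010111
Gen 9 (rule 18): 0000000000
Gen 10 (rule 218): 0000000000
Gen 11 (rule 30): 0000000000
Gen 12 (rule 18): 0000000000
Gen 13 (rule 218): 0000000000
Gen 14 (rule 30): 0000000000
Gen 15 (rule 18): 0000000000
Gen 16 (rule 218): 0000000000
Gen 17 (rule 30): 0000000000

Answer: 9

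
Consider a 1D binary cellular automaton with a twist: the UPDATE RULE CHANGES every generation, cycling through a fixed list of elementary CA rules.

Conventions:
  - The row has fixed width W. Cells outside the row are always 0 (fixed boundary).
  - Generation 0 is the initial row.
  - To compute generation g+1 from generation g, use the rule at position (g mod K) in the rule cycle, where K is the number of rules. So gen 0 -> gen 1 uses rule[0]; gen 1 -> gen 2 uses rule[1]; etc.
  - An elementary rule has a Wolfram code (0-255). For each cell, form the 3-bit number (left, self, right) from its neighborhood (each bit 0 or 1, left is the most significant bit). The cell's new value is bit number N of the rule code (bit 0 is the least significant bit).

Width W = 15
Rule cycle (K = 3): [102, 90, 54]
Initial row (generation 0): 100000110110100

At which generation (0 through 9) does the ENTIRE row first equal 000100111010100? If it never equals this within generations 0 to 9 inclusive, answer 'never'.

Gen 0: 100000110110100
Gen 1 (rule 102): 100001011011100
Gen 2 (rule 90): 010010011010110
Gen 3 (rule 54): 111111100111001
Gen 4 (rule 102): 000000101001011
Gen 5 (rule 90): 000001000110011
Gen 6 (rule 54): 000011101001100
Gen 7 (rule 102): 000100111010100
Gen 8 (rule 90): 001011101000010
Gen 9 (rule 54): 011100011100111

Answer: 7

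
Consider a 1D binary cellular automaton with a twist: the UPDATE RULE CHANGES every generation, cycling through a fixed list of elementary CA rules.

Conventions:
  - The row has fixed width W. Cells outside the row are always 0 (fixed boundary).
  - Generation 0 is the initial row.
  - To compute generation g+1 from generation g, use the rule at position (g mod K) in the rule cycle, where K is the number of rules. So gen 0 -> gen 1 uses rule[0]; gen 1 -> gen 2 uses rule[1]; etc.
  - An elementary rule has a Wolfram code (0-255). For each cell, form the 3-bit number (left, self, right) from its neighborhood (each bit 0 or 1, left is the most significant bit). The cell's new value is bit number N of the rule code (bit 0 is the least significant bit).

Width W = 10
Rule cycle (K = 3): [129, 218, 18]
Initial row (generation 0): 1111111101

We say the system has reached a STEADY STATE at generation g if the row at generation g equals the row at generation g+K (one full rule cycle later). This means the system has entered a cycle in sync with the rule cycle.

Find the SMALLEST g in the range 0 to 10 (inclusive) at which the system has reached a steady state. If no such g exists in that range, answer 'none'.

Answer: 2

Derivation:
Gen 0: 1111111101
Gen 1 (rule 129): 0111111000
Gen 2 (rule 218): 1111111100
Gen 3 (rule 18): 0000000010
Gen 4 (rule 129): 1111111000
Gen 5 (rule 218): 1111111100
Gen 6 (rule 18): 0000000010
Gen 7 (rule 129): 1111111000
Gen 8 (rule 218): 1111111100
Gen 9 (rule 18): 0000000010
Gen 10 (rule 129): 1111111000
Gen 11 (rule 218): 1111111100
Gen 12 (rule 18): 0000000010
Gen 13 (rule 129): 1111111000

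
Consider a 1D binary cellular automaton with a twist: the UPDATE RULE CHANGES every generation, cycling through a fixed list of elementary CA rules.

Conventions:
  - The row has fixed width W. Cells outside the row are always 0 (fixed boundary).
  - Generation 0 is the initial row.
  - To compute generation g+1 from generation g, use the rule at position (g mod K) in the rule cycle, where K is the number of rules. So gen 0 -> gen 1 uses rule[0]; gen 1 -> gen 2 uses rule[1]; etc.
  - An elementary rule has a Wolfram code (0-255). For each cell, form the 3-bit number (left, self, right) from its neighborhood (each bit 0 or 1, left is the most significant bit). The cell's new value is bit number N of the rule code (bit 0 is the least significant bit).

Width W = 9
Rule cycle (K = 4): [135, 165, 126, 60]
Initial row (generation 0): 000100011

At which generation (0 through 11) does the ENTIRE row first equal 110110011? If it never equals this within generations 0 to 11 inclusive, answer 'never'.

Answer: 6

Derivation:
Gen 0: 000100011
Gen 1 (rule 135): 111101100
Gen 2 (rule 165): 011010001
Gen 3 (rule 126): 111111011
Gen 4 (rule 60): 100000110
Gen 5 (rule 135): 101111000
Gen 6 (rule 165): 110110011
Gen 7 (rule 126): 111111111
Gen 8 (rule 60): 100000000
Gen 9 (rule 135): 101111111
Gen 10 (rule 165): 110111110
Gen 11 (rule 126): 111100011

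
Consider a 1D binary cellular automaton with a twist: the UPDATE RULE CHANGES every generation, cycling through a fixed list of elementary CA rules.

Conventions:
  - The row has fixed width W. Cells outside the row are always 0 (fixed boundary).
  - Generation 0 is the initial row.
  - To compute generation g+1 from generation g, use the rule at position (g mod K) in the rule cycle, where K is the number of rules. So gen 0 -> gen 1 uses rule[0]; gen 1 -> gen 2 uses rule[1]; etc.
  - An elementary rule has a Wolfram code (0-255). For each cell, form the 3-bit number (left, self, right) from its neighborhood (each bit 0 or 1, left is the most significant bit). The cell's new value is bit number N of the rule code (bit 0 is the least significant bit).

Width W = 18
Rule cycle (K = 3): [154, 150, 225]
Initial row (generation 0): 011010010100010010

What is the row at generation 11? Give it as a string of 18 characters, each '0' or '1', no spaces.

Answer: 101001100101010001

Derivation:
Gen 0: 011010010100010010
Gen 1 (rule 154): 110001100010101101
Gen 2 (rule 150): 001010010110100001
Gen 3 (rule 225): 100100001011001100
Gen 4 (rule 154): 011010010010111010
Gen 5 (rule 150): 100011111110010011
Gen 6 (rule 225): 001001111110000001
Gen 7 (rule 154): 010111111101000010
Gen 8 (rule 150): 110011111001100111
Gen 9 (rule 225): 010001111000100011
Gen 10 (rule 154): 101011110101010110
Gen 11 (rule 150): 101001100101010001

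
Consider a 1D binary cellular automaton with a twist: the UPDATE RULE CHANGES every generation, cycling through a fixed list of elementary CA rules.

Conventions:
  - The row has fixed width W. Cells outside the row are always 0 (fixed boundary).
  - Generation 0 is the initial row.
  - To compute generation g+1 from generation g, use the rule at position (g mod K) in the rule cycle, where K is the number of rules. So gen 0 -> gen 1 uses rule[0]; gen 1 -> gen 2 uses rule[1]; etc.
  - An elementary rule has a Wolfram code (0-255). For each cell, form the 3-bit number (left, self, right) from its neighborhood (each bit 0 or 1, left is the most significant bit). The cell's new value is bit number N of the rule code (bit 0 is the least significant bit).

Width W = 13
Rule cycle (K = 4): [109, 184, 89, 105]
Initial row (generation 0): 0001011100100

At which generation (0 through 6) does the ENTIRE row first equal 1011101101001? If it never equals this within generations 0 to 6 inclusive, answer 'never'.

Gen 0: 0001011100100
Gen 1 (rule 109): 1101110100101
Gen 2 (rule 184): 1011101010010
Gen 3 (rule 89): 0010100001001
Gen 4 (rule 105): 1001001100000
Gen 5 (rule 109): 1001001101111
Gen 6 (rule 184): 0100101011110

Answer: never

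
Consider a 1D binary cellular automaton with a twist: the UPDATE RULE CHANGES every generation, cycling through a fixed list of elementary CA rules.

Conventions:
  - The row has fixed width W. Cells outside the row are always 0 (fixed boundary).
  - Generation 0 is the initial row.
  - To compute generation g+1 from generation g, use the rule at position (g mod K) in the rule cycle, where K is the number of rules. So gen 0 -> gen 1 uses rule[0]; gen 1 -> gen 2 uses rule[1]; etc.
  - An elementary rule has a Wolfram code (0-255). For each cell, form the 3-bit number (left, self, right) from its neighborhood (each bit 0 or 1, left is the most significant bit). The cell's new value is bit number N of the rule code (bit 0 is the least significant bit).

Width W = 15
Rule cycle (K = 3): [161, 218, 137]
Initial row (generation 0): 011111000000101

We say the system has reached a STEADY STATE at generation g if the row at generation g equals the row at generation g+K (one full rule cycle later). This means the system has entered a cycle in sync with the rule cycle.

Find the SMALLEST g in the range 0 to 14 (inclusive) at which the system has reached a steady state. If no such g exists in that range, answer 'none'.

Answer: 8

Derivation:
Gen 0: 011111000000101
Gen 1 (rule 161): 001110011110010
Gen 2 (rule 218): 011111111111101
Gen 3 (rule 137): 011111111111000
Gen 4 (rule 161): 001111111110011
Gen 5 (rule 218): 011111111111111
Gen 6 (rule 137): 011111111111110
Gen 7 (rule 161): 001111111111100
Gen 8 (rule 218): 011111111111110
Gen 9 (rule 137): 011111111111100
Gen 10 (rule 161): 001111111111001
Gen 11 (rule 218): 011111111111110
Gen 12 (rule 137): 011111111111100
Gen 13 (rule 161): 001111111111001
Gen 14 (rule 218): 011111111111110
Gen 15 (rule 137): 011111111111100
Gen 16 (rule 161): 001111111111001
Gen 17 (rule 218): 011111111111110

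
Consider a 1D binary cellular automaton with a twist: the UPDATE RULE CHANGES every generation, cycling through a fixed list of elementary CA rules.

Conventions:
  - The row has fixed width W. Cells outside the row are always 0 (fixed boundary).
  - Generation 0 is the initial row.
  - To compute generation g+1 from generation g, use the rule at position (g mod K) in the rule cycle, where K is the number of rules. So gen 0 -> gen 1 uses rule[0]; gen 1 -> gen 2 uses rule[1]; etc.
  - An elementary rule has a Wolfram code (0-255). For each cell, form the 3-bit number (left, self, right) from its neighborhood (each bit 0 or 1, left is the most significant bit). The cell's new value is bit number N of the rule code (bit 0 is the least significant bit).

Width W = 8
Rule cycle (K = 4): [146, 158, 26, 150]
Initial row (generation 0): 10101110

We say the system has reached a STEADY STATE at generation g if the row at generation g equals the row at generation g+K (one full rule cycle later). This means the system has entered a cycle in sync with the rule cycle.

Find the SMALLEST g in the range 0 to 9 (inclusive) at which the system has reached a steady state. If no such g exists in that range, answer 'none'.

Answer: 9

Derivation:
Gen 0: 10101110
Gen 1 (rule 146): 00000101
Gen 2 (rule 158): 00001101
Gen 3 (rule 26): 00011000
Gen 4 (rule 150): 00100100
Gen 5 (rule 146): 01011010
Gen 6 (rule 158): 11010011
Gen 7 (rule 26): 10001110
Gen 8 (rule 150): 11010101
Gen 9 (rule 146): 00000000
Gen 10 (rule 158): 00000000
Gen 11 (rule 26): 00000000
Gen 12 (rule 150): 00000000
Gen 13 (rule 146): 00000000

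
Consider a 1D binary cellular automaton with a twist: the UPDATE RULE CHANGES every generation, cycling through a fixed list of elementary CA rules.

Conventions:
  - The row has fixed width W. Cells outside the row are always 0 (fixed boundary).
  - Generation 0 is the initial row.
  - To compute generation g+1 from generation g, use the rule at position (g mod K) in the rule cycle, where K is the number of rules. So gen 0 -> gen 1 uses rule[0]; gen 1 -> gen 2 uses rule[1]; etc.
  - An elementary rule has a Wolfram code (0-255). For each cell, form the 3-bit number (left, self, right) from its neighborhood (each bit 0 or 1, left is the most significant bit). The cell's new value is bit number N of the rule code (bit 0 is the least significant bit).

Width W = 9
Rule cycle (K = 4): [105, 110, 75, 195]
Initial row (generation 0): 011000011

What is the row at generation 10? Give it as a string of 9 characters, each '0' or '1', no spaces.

Answer: 100111110

Derivation:
Gen 0: 011000011
Gen 1 (rule 105): 011011011
Gen 2 (rule 110): 111111111
Gen 3 (rule 75): 100000001
Gen 4 (rule 195): 001111110
Gen 5 (rule 105): 101000010
Gen 6 (rule 110): 111000110
Gen 7 (rule 75): 101011110
Gen 8 (rule 195): 000001110
Gen 9 (rule 105): 111101010
Gen 10 (rule 110): 100111110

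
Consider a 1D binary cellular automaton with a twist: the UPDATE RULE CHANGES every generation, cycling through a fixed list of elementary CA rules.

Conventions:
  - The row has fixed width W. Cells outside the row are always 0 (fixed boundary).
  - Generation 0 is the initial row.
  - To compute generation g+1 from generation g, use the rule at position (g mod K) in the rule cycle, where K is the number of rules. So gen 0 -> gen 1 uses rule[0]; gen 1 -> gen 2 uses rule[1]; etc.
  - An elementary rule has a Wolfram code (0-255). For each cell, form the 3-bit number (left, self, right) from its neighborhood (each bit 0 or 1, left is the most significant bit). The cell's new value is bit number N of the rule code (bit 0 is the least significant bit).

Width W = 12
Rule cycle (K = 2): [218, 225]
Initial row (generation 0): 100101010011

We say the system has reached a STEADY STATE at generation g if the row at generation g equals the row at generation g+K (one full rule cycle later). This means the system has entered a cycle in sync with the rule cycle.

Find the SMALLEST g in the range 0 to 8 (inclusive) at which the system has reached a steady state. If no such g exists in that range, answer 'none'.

Answer: 7

Derivation:
Gen 0: 100101010011
Gen 1 (rule 218): 011000001111
Gen 2 (rule 225): 001011100111
Gen 3 (rule 218): 010011111111
Gen 4 (rule 225): 000001111111
Gen 5 (rule 218): 000011111111
Gen 6 (rule 225): 111001111111
Gen 7 (rule 218): 111111111111
Gen 8 (rule 225): 011111111111
Gen 9 (rule 218): 111111111111
Gen 10 (rule 225): 011111111111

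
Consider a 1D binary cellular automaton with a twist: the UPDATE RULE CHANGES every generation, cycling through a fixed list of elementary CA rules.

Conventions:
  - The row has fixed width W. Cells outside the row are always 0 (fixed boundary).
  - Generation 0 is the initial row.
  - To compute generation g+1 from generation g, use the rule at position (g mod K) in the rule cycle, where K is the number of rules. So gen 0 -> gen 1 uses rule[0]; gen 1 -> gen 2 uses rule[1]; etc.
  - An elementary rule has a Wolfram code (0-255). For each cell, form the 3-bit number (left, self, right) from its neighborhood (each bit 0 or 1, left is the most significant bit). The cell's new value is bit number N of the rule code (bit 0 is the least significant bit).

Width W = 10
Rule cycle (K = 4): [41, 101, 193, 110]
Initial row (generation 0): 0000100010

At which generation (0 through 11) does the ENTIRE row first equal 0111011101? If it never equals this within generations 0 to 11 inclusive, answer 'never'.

Gen 0: 0000100010
Gen 1 (rule 41): 1110001000
Gen 2 (rule 101): 0010101011
Gen 3 (rule 193): 1000000001
Gen 4 (rule 110): 1000000011
Gen 5 (rule 41): 0011111010
Gen 6 (rule 101): 1000001110
Gen 7 (rule 193): 0011100110
Gen 8 (rule 110): 0110101110
Gen 9 (rule 41): 0101011000
Gen 10 (rule 101): 0111101011
Gen 11 (rule 193): 0011100001

Answer: never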